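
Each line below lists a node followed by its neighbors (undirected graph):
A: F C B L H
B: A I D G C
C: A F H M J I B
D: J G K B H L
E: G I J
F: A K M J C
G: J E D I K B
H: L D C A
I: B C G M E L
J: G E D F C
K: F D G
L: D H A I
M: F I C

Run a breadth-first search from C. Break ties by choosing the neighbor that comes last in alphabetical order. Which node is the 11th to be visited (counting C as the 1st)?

D

Visit C; enqueue M, J, I, H, F, B, A → queue [M, J, I, H, F, B, A]
Visit M → queue [J, I, H, F, B, A]
Visit J; enqueue G, E, D → queue [I, H, F, B, A, G, E, D]
Visit I; enqueue L → queue [H, F, B, A, G, E, D, L]
Visit H → queue [F, B, A, G, E, D, L]
Visit F; enqueue K → queue [B, A, G, E, D, L, K]
Visit B → queue [A, G, E, D, L, K]
Visit A → queue [G, E, D, L, K]
Visit G → queue [E, D, L, K]
Visit E → queue [D, L, K]
Visit D → queue [L, K]
Visit L → queue [K]
Visit K → queue []

Visit order: C, M, J, I, H, F, B, A, G, E, D, L, K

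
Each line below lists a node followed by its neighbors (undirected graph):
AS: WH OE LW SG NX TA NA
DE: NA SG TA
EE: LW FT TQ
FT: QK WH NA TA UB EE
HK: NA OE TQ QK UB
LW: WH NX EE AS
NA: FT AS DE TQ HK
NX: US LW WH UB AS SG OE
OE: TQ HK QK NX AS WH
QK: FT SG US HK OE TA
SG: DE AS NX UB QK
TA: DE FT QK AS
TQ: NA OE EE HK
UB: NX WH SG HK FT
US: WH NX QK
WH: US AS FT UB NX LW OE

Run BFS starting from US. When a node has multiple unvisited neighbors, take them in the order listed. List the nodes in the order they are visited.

US -> WH -> NX -> QK -> AS -> FT -> UB -> LW -> OE -> SG -> HK -> TA -> NA -> EE -> TQ -> DE

Visit US; enqueue WH, NX, QK → queue [WH, NX, QK]
Visit WH; enqueue AS, FT, UB, LW, OE → queue [NX, QK, AS, FT, UB, LW, OE]
Visit NX; enqueue SG → queue [QK, AS, FT, UB, LW, OE, SG]
Visit QK; enqueue HK, TA → queue [AS, FT, UB, LW, OE, SG, HK, TA]
Visit AS; enqueue NA → queue [FT, UB, LW, OE, SG, HK, TA, NA]
Visit FT; enqueue EE → queue [UB, LW, OE, SG, HK, TA, NA, EE]
Visit UB → queue [LW, OE, SG, HK, TA, NA, EE]
Visit LW → queue [OE, SG, HK, TA, NA, EE]
Visit OE; enqueue TQ → queue [SG, HK, TA, NA, EE, TQ]
Visit SG; enqueue DE → queue [HK, TA, NA, EE, TQ, DE]
Visit HK → queue [TA, NA, EE, TQ, DE]
Visit TA → queue [NA, EE, TQ, DE]
Visit NA → queue [EE, TQ, DE]
Visit EE → queue [TQ, DE]
Visit TQ → queue [DE]
Visit DE → queue []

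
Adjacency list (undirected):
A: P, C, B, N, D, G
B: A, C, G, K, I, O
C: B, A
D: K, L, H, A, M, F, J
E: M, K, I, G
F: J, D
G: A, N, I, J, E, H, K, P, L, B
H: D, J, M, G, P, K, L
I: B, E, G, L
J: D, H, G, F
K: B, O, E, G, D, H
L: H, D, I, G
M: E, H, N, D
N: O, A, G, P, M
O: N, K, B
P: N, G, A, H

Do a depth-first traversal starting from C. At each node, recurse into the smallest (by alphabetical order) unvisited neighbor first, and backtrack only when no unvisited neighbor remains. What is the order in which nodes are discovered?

C A B G E I L D F J H K O N M P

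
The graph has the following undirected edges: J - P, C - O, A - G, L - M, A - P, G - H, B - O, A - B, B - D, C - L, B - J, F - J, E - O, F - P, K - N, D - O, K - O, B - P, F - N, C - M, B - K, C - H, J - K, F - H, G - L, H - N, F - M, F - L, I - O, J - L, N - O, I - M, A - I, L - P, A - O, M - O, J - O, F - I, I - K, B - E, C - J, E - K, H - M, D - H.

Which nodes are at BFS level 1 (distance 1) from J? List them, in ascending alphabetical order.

B, C, F, K, L, O, P

Level 0: J
Level 1: B, C, F, K, L, O, P
Level 2: A, D, E, G, H, I, M, N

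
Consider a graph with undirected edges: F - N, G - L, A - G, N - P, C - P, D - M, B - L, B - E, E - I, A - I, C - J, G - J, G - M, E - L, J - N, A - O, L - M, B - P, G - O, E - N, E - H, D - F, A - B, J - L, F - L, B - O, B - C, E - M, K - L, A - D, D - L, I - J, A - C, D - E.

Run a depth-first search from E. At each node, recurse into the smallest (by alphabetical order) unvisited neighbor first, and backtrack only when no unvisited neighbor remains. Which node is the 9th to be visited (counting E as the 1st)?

Visit E
E → B
B → A
A → C
C → J
J → G
G → L
L → D
D → F
F → N
N → P
D → M
L → K
G → O
J → I
E → H

Visit order: E, B, A, C, J, G, L, D, F, N, P, M, K, O, I, H

F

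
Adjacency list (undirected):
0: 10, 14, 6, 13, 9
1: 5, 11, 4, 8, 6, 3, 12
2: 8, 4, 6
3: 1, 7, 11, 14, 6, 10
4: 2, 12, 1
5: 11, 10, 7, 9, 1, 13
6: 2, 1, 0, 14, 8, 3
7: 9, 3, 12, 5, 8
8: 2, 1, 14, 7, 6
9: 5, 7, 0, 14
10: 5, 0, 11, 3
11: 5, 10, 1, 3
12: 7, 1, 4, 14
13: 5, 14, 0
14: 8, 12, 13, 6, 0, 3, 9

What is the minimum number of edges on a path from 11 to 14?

2

Level 0: 11
Level 1: 1, 3, 5, 10
Level 2: 0, 4, 6, 7, 8, 9, 12, 13, 14
Level 3: 2
14 first appears at level 2.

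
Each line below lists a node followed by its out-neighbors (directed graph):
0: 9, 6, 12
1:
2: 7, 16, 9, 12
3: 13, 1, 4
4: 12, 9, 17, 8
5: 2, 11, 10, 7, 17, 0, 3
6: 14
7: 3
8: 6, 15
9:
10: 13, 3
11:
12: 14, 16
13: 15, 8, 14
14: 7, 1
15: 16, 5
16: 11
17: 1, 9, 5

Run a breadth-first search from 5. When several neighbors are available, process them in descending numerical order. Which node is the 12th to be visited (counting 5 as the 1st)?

4

Visit 5; enqueue 17, 11, 10, 7, 3, 2, 0 → queue [17, 11, 10, 7, 3, 2, 0]
Visit 17; enqueue 9, 1 → queue [11, 10, 7, 3, 2, 0, 9, 1]
Visit 11 → queue [10, 7, 3, 2, 0, 9, 1]
Visit 10; enqueue 13 → queue [7, 3, 2, 0, 9, 1, 13]
Visit 7 → queue [3, 2, 0, 9, 1, 13]
Visit 3; enqueue 4 → queue [2, 0, 9, 1, 13, 4]
Visit 2; enqueue 16, 12 → queue [0, 9, 1, 13, 4, 16, 12]
Visit 0; enqueue 6 → queue [9, 1, 13, 4, 16, 12, 6]
Visit 9 → queue [1, 13, 4, 16, 12, 6]
Visit 1 → queue [13, 4, 16, 12, 6]
Visit 13; enqueue 15, 14, 8 → queue [4, 16, 12, 6, 15, 14, 8]
Visit 4 → queue [16, 12, 6, 15, 14, 8]
Visit 16 → queue [12, 6, 15, 14, 8]
Visit 12 → queue [6, 15, 14, 8]
Visit 6 → queue [15, 14, 8]
Visit 15 → queue [14, 8]
Visit 14 → queue [8]
Visit 8 → queue []

Visit order: 5, 17, 11, 10, 7, 3, 2, 0, 9, 1, 13, 4, 16, 12, 6, 15, 14, 8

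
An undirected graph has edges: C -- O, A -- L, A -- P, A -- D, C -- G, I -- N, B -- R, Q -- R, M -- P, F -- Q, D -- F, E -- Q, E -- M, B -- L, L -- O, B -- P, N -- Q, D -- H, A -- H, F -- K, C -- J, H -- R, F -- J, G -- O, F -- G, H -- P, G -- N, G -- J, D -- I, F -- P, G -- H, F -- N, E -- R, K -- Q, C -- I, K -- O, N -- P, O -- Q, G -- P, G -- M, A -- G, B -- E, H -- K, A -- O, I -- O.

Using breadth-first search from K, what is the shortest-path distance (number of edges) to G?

2

Level 0: K
Level 1: F, H, O, Q
Level 2: A, C, D, E, G, I, J, L, N, P, R
Level 3: B, M
G first appears at level 2.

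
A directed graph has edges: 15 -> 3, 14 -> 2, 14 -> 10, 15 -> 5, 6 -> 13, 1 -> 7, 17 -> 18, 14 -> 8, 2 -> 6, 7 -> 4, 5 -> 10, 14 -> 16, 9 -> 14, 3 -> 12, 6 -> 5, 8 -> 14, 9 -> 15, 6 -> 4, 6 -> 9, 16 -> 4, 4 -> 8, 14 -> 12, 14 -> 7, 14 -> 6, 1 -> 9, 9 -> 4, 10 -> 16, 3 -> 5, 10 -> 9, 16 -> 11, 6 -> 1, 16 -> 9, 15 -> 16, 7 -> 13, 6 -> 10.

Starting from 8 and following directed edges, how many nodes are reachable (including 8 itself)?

16

BFS from 8 visits: 8, 14, 16, 12, 10, 7, 6, 2, 11, 9, 4, 13, 5, 1, 15, 3
Reachable nodes: 16 of 18 total.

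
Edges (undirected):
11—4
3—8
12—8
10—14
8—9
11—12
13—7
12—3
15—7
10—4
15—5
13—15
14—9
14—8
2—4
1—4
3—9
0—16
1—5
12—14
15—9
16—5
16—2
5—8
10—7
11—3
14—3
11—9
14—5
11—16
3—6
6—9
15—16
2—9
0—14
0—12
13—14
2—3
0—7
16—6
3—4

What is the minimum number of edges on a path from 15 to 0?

Level 0: 15
Level 1: 5, 7, 9, 13, 16
Level 2: 0, 1, 2, 3, 6, 8, 10, 11, 14
Level 3: 4, 12
0 first appears at level 2.

2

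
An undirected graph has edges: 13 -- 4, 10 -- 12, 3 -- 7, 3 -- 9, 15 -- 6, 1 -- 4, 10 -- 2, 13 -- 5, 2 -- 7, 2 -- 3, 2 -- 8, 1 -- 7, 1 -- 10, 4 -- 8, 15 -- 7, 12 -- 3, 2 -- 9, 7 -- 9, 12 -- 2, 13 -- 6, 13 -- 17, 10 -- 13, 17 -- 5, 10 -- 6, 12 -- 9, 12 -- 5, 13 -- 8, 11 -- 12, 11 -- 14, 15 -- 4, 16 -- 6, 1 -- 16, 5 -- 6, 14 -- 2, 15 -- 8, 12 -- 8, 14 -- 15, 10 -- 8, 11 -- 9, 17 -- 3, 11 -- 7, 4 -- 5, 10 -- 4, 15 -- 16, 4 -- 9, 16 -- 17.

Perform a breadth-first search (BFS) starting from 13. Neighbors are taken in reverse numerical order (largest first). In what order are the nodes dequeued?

13, 17, 10, 8, 6, 5, 4, 16, 3, 12, 2, 1, 15, 9, 7, 11, 14

Visit 13; enqueue 17, 10, 8, 6, 5, 4 → queue [17, 10, 8, 6, 5, 4]
Visit 17; enqueue 16, 3 → queue [10, 8, 6, 5, 4, 16, 3]
Visit 10; enqueue 12, 2, 1 → queue [8, 6, 5, 4, 16, 3, 12, 2, 1]
Visit 8; enqueue 15 → queue [6, 5, 4, 16, 3, 12, 2, 1, 15]
Visit 6 → queue [5, 4, 16, 3, 12, 2, 1, 15]
Visit 5 → queue [4, 16, 3, 12, 2, 1, 15]
Visit 4; enqueue 9 → queue [16, 3, 12, 2, 1, 15, 9]
Visit 16 → queue [3, 12, 2, 1, 15, 9]
Visit 3; enqueue 7 → queue [12, 2, 1, 15, 9, 7]
Visit 12; enqueue 11 → queue [2, 1, 15, 9, 7, 11]
Visit 2; enqueue 14 → queue [1, 15, 9, 7, 11, 14]
Visit 1 → queue [15, 9, 7, 11, 14]
Visit 15 → queue [9, 7, 11, 14]
Visit 9 → queue [7, 11, 14]
Visit 7 → queue [11, 14]
Visit 11 → queue [14]
Visit 14 → queue []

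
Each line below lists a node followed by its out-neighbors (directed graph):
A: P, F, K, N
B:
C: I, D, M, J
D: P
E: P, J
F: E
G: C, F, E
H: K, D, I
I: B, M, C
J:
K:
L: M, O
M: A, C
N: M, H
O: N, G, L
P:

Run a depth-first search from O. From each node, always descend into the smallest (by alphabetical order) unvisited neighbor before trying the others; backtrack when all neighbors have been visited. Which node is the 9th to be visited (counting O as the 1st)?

A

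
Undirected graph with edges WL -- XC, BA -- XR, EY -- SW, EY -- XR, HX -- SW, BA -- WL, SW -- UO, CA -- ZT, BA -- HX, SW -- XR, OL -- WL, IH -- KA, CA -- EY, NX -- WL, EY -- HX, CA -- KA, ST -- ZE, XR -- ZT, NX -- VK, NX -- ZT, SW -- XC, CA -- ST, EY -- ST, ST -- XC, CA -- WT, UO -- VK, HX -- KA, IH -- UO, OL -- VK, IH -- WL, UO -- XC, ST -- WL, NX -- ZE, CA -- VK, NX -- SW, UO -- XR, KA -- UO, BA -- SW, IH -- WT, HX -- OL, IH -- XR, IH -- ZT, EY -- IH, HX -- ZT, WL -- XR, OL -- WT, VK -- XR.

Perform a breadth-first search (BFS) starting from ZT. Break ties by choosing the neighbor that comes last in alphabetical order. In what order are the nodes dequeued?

Visit ZT; enqueue XR, NX, IH, HX, CA → queue [XR, NX, IH, HX, CA]
Visit XR; enqueue WL, VK, UO, SW, EY, BA → queue [NX, IH, HX, CA, WL, VK, UO, SW, EY, BA]
Visit NX; enqueue ZE → queue [IH, HX, CA, WL, VK, UO, SW, EY, BA, ZE]
Visit IH; enqueue WT, KA → queue [HX, CA, WL, VK, UO, SW, EY, BA, ZE, WT, KA]
Visit HX; enqueue OL → queue [CA, WL, VK, UO, SW, EY, BA, ZE, WT, KA, OL]
Visit CA; enqueue ST → queue [WL, VK, UO, SW, EY, BA, ZE, WT, KA, OL, ST]
Visit WL; enqueue XC → queue [VK, UO, SW, EY, BA, ZE, WT, KA, OL, ST, XC]
Visit VK → queue [UO, SW, EY, BA, ZE, WT, KA, OL, ST, XC]
Visit UO → queue [SW, EY, BA, ZE, WT, KA, OL, ST, XC]
Visit SW → queue [EY, BA, ZE, WT, KA, OL, ST, XC]
Visit EY → queue [BA, ZE, WT, KA, OL, ST, XC]
Visit BA → queue [ZE, WT, KA, OL, ST, XC]
Visit ZE → queue [WT, KA, OL, ST, XC]
Visit WT → queue [KA, OL, ST, XC]
Visit KA → queue [OL, ST, XC]
Visit OL → queue [ST, XC]
Visit ST → queue [XC]
Visit XC → queue []

ZT → XR → NX → IH → HX → CA → WL → VK → UO → SW → EY → BA → ZE → WT → KA → OL → ST → XC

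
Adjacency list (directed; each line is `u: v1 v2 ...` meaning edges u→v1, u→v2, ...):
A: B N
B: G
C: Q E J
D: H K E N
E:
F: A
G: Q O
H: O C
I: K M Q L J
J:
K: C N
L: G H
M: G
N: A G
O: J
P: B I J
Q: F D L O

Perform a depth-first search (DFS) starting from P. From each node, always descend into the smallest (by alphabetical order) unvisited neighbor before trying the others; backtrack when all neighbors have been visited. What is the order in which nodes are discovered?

P, B, G, O, J, Q, D, E, H, C, K, N, A, F, L, I, M

Visit P
P → B
B → G
G → O
O → J
G → Q
Q → D
D → E
D → H
H → C
D → K
K → N
N → A
Q → F
Q → L
P → I
I → M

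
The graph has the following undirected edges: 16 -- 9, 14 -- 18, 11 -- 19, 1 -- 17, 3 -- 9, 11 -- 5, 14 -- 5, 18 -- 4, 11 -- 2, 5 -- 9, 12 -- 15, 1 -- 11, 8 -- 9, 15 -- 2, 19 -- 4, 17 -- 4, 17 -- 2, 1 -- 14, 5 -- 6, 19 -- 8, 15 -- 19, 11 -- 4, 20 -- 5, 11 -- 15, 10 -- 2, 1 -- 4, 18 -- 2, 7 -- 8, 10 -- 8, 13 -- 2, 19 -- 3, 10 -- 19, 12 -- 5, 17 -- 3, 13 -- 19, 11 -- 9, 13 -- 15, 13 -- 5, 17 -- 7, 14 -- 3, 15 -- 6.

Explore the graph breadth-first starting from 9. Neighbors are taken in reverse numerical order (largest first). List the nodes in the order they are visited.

9 -> 16 -> 11 -> 8 -> 5 -> 3 -> 19 -> 15 -> 4 -> 2 -> 1 -> 10 -> 7 -> 20 -> 14 -> 13 -> 12 -> 6 -> 17 -> 18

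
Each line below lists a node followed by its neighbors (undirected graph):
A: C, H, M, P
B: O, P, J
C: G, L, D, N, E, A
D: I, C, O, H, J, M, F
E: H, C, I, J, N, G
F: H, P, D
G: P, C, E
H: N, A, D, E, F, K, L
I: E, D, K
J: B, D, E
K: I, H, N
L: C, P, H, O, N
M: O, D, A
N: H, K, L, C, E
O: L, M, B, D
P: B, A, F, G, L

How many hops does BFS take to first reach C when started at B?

Level 0: B
Level 1: J, O, P
Level 2: A, D, E, F, G, L, M
Level 3: C, H, I, N
Level 4: K
C first appears at level 3.

3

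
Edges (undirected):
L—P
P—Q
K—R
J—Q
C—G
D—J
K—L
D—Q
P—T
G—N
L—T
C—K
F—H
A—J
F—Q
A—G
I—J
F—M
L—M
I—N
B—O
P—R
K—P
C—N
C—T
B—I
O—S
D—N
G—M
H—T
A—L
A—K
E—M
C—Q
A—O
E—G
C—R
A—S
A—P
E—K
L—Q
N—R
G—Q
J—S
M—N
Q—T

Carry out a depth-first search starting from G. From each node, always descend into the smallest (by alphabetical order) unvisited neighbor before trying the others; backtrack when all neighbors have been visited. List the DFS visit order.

G → A → J → D → N → C → K → E → M → F → H → T → L → P → Q → R → I → B → O → S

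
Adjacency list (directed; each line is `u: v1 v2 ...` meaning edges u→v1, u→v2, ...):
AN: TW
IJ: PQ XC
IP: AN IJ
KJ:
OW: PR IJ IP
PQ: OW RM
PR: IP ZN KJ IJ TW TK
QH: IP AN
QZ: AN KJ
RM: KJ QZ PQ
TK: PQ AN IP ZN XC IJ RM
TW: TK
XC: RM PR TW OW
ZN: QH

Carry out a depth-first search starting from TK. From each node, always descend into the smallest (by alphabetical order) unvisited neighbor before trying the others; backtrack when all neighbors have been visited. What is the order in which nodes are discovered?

TK AN TW IJ PQ OW IP PR KJ ZN QH RM QZ XC

Visit TK
TK → AN
AN → TW
TK → IJ
IJ → PQ
PQ → OW
OW → IP
OW → PR
PR → KJ
PR → ZN
ZN → QH
PQ → RM
RM → QZ
IJ → XC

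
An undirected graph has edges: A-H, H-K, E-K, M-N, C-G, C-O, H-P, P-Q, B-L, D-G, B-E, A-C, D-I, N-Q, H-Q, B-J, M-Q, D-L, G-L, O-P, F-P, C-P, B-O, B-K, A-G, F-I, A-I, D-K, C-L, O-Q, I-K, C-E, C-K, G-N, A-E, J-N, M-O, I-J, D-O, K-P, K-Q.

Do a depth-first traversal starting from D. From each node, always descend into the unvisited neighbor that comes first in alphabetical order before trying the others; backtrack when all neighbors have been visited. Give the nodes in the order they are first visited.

Visit D
D → G
G → A
A → C
C → E
E → B
B → J
J → I
I → F
F → P
P → H
H → K
K → Q
Q → M
M → N
M → O
B → L

D -> G -> A -> C -> E -> B -> J -> I -> F -> P -> H -> K -> Q -> M -> N -> O -> L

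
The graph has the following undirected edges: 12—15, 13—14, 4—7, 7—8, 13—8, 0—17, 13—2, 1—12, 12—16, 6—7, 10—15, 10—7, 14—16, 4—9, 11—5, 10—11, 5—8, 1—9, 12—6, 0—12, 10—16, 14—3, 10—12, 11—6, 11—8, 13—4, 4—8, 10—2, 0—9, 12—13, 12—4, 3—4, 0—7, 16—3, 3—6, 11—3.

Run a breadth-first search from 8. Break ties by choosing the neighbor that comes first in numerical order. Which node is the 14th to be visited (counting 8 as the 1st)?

Visit 8; enqueue 4, 5, 7, 11, 13 → queue [4, 5, 7, 11, 13]
Visit 4; enqueue 3, 9, 12 → queue [5, 7, 11, 13, 3, 9, 12]
Visit 5 → queue [7, 11, 13, 3, 9, 12]
Visit 7; enqueue 0, 6, 10 → queue [11, 13, 3, 9, 12, 0, 6, 10]
Visit 11 → queue [13, 3, 9, 12, 0, 6, 10]
Visit 13; enqueue 2, 14 → queue [3, 9, 12, 0, 6, 10, 2, 14]
Visit 3; enqueue 16 → queue [9, 12, 0, 6, 10, 2, 14, 16]
Visit 9; enqueue 1 → queue [12, 0, 6, 10, 2, 14, 16, 1]
Visit 12; enqueue 15 → queue [0, 6, 10, 2, 14, 16, 1, 15]
Visit 0; enqueue 17 → queue [6, 10, 2, 14, 16, 1, 15, 17]
Visit 6 → queue [10, 2, 14, 16, 1, 15, 17]
Visit 10 → queue [2, 14, 16, 1, 15, 17]
Visit 2 → queue [14, 16, 1, 15, 17]
Visit 14 → queue [16, 1, 15, 17]
Visit 16 → queue [1, 15, 17]
Visit 1 → queue [15, 17]
Visit 15 → queue [17]
Visit 17 → queue []

Visit order: 8, 4, 5, 7, 11, 13, 3, 9, 12, 0, 6, 10, 2, 14, 16, 1, 15, 17

14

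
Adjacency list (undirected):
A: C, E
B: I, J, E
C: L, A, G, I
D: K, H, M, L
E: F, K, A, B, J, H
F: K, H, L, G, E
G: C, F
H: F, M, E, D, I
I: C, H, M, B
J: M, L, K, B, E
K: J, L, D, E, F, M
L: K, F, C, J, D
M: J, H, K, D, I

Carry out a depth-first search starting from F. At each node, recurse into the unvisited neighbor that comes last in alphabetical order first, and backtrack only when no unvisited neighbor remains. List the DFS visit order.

F, L, K, M, J, E, H, I, C, G, A, B, D

Visit F
F → L
L → K
K → M
M → J
J → E
E → H
H → I
I → C
C → G
C → A
I → B
H → D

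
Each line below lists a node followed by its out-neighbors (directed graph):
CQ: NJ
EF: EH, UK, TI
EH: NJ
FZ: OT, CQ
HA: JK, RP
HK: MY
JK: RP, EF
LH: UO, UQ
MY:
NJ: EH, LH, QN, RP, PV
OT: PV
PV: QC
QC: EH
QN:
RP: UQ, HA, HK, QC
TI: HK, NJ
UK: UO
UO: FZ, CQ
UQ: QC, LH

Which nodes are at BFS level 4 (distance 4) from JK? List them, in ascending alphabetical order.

CQ, FZ, PV, QN

Level 0: JK
Level 1: EF, RP
Level 2: EH, HA, HK, QC, TI, UK, UQ
Level 3: LH, MY, NJ, UO
Level 4: CQ, FZ, PV, QN
Level 5: OT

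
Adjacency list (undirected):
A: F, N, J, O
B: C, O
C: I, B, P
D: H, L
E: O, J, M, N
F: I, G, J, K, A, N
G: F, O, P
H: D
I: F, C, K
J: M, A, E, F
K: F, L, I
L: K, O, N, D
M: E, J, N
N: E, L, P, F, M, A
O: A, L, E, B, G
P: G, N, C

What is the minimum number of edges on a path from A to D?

3

Level 0: A
Level 1: F, J, N, O
Level 2: B, E, G, I, K, L, M, P
Level 3: C, D
Level 4: H
D first appears at level 3.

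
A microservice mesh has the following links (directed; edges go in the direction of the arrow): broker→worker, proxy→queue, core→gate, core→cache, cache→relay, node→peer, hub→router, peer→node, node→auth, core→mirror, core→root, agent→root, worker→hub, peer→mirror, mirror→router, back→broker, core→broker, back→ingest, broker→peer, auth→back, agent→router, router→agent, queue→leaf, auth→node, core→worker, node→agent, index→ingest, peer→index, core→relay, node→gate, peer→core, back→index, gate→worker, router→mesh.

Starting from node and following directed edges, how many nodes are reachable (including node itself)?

BFS from node visits: node, agent, auth, gate, peer, root, router, back, worker, core, index, mirror, mesh, broker, ingest, hub, cache, relay
Reachable nodes: 18 of 21 total.

18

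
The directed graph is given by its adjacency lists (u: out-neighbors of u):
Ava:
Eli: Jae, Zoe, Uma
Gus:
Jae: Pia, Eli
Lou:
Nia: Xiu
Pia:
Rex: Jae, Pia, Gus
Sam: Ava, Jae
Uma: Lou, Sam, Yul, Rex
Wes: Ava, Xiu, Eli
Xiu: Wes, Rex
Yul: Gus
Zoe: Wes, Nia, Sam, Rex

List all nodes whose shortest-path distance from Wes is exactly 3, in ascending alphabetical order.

Level 0: Wes
Level 1: Ava, Eli, Xiu
Level 2: Jae, Rex, Uma, Zoe
Level 3: Gus, Lou, Nia, Pia, Sam, Yul

Gus, Lou, Nia, Pia, Sam, Yul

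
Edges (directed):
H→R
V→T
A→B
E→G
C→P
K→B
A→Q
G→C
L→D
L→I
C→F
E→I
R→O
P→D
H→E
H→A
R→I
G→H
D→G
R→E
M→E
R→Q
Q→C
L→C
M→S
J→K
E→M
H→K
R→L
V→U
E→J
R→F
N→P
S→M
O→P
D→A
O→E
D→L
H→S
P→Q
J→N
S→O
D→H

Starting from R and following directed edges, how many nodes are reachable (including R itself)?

BFS from R visits: R, Q, O, L, I, F, E, C, P, D, M, J, G, H, A, S, N, K, B
Reachable nodes: 19 of 22 total.

19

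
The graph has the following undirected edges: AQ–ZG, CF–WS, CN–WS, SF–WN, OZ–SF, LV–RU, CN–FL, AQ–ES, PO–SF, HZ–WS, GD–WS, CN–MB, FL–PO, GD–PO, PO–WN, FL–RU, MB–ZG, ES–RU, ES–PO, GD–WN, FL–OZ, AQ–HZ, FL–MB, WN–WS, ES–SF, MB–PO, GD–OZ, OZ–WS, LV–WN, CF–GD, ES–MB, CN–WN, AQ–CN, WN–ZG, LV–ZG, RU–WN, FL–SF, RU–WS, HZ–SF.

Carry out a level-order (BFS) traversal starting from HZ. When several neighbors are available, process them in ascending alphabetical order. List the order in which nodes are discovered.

HZ → AQ → SF → WS → CN → ES → ZG → FL → OZ → PO → WN → CF → GD → RU → MB → LV

Visit HZ; enqueue AQ, SF, WS → queue [AQ, SF, WS]
Visit AQ; enqueue CN, ES, ZG → queue [SF, WS, CN, ES, ZG]
Visit SF; enqueue FL, OZ, PO, WN → queue [WS, CN, ES, ZG, FL, OZ, PO, WN]
Visit WS; enqueue CF, GD, RU → queue [CN, ES, ZG, FL, OZ, PO, WN, CF, GD, RU]
Visit CN; enqueue MB → queue [ES, ZG, FL, OZ, PO, WN, CF, GD, RU, MB]
Visit ES → queue [ZG, FL, OZ, PO, WN, CF, GD, RU, MB]
Visit ZG; enqueue LV → queue [FL, OZ, PO, WN, CF, GD, RU, MB, LV]
Visit FL → queue [OZ, PO, WN, CF, GD, RU, MB, LV]
Visit OZ → queue [PO, WN, CF, GD, RU, MB, LV]
Visit PO → queue [WN, CF, GD, RU, MB, LV]
Visit WN → queue [CF, GD, RU, MB, LV]
Visit CF → queue [GD, RU, MB, LV]
Visit GD → queue [RU, MB, LV]
Visit RU → queue [MB, LV]
Visit MB → queue [LV]
Visit LV → queue []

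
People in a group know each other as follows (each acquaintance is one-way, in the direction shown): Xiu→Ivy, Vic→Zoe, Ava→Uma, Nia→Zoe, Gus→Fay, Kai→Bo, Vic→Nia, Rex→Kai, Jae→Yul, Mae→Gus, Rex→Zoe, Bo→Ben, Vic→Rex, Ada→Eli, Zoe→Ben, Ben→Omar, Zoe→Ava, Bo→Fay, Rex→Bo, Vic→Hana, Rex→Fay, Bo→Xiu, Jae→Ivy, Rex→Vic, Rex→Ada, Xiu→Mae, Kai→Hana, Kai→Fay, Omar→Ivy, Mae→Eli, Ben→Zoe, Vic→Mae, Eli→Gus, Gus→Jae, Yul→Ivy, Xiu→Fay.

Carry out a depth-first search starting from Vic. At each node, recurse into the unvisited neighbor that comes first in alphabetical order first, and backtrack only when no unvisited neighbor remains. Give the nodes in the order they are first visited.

Vic -> Hana -> Mae -> Eli -> Gus -> Fay -> Jae -> Ivy -> Yul -> Nia -> Zoe -> Ava -> Uma -> Ben -> Omar -> Rex -> Ada -> Bo -> Xiu -> Kai

Visit Vic
Vic → Hana
Vic → Mae
Mae → Eli
Eli → Gus
Gus → Fay
Gus → Jae
Jae → Ivy
Jae → Yul
Vic → Nia
Nia → Zoe
Zoe → Ava
Ava → Uma
Zoe → Ben
Ben → Omar
Vic → Rex
Rex → Ada
Rex → Bo
Bo → Xiu
Rex → Kai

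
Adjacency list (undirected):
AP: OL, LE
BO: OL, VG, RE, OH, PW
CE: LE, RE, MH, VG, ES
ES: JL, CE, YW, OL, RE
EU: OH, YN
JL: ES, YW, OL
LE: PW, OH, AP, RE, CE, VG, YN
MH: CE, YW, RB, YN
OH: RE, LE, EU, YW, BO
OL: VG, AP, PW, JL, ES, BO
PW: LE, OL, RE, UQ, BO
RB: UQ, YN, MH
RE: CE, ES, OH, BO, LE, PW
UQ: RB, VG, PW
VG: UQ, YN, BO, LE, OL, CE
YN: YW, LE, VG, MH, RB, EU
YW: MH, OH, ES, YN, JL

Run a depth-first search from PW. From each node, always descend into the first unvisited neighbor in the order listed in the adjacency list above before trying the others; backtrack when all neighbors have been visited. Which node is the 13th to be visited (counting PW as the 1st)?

RB

Visit PW
PW → LE
LE → OH
OH → RE
RE → CE
CE → MH
MH → YW
YW → ES
ES → JL
JL → OL
OL → VG
VG → UQ
UQ → RB
RB → YN
YN → EU
VG → BO
OL → AP

Visit order: PW, LE, OH, RE, CE, MH, YW, ES, JL, OL, VG, UQ, RB, YN, EU, BO, AP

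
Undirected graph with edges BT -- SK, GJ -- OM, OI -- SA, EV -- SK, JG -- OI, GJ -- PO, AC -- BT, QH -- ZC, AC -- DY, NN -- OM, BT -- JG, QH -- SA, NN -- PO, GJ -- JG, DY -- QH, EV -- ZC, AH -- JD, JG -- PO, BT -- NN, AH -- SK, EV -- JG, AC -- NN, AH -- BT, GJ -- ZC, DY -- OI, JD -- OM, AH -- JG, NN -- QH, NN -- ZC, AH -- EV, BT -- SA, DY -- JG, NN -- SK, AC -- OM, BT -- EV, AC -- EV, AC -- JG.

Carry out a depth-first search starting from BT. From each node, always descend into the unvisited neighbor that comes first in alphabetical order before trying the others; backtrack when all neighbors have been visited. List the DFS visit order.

BT AC DY JG AH EV SK NN OM GJ PO ZC QH SA OI JD

Visit BT
BT → AC
AC → DY
DY → JG
JG → AH
AH → EV
EV → SK
SK → NN
NN → OM
OM → GJ
GJ → PO
GJ → ZC
ZC → QH
QH → SA
SA → OI
OM → JD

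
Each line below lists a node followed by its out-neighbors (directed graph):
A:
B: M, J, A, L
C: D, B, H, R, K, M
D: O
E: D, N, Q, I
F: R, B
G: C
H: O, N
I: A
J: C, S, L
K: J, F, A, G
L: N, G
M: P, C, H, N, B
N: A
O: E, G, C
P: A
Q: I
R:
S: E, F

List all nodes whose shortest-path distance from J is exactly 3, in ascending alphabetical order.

Level 0: J
Level 1: C, L, S
Level 2: B, D, E, F, G, H, K, M, N, R
Level 3: A, I, O, P, Q

A, I, O, P, Q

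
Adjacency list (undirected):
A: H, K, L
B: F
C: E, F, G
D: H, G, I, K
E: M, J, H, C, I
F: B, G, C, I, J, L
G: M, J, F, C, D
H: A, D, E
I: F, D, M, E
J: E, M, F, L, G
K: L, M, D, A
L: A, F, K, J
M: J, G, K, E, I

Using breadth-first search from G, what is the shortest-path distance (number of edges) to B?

Level 0: G
Level 1: C, D, F, J, M
Level 2: B, E, H, I, K, L
Level 3: A
B first appears at level 2.

2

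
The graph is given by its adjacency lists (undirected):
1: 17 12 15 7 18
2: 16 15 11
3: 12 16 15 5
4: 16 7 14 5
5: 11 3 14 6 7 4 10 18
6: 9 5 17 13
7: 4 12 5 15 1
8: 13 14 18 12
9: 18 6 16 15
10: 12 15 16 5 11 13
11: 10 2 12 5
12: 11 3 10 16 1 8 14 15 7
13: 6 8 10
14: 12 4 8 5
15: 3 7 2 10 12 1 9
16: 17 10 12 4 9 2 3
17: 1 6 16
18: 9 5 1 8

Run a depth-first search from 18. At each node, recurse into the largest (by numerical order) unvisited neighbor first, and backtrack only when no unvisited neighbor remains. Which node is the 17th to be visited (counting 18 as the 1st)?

Visit 18
18 → 9
9 → 16
16 → 17
17 → 6
6 → 13
13 → 10
10 → 15
15 → 12
12 → 14
14 → 8
14 → 5
5 → 11
11 → 2
5 → 7
7 → 4
7 → 1
5 → 3

Visit order: 18, 9, 16, 17, 6, 13, 10, 15, 12, 14, 8, 5, 11, 2, 7, 4, 1, 3

1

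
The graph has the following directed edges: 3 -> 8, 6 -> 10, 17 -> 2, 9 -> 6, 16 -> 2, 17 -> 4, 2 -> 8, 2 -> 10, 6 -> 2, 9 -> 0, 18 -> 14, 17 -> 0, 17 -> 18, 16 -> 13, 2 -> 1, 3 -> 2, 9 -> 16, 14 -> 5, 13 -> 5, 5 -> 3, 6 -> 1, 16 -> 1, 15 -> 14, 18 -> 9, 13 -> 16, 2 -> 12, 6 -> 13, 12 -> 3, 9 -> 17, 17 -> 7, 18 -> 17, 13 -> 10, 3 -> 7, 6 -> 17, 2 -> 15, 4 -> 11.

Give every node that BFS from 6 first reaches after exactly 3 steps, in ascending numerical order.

3, 9, 11, 14

Level 0: 6
Level 1: 1, 2, 10, 13, 17
Level 2: 0, 4, 5, 7, 8, 12, 15, 16, 18
Level 3: 3, 9, 11, 14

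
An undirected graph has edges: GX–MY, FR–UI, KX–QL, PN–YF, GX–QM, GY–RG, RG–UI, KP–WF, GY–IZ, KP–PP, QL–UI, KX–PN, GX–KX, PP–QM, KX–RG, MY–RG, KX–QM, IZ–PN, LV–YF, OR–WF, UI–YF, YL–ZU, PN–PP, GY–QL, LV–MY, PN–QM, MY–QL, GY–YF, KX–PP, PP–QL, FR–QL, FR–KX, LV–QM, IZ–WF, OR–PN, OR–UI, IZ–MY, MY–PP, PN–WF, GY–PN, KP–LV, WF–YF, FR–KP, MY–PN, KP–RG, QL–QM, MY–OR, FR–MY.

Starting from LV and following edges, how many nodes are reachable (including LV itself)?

BFS from LV visits: LV, YF, QM, MY, KP, WF, UI, PN, GY, QL, PP, KX, GX, RG, OR, IZ, FR
Reachable nodes: 17 of 19 total.

17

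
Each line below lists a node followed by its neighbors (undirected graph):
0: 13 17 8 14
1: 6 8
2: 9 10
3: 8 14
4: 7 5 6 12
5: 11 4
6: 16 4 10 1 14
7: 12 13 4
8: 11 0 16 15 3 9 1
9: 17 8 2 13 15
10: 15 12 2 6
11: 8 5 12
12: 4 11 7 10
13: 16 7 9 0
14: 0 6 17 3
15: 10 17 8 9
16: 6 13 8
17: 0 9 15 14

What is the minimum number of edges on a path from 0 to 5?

Level 0: 0
Level 1: 8, 13, 14, 17
Level 2: 1, 3, 6, 7, 9, 11, 15, 16
Level 3: 2, 4, 5, 10, 12
5 first appears at level 3.

3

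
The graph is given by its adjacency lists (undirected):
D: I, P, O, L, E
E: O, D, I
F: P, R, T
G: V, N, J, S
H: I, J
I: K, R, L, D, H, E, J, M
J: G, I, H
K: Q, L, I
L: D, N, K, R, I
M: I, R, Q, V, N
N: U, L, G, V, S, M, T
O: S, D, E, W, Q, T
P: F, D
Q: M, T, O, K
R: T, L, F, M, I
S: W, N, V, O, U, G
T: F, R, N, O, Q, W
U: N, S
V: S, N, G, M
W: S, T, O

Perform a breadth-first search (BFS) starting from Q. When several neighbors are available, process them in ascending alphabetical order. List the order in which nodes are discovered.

Q → K → M → O → T → I → L → N → R → V → D → E → S → W → F → H → J → G → U → P

Visit Q; enqueue K, M, O, T → queue [K, M, O, T]
Visit K; enqueue I, L → queue [M, O, T, I, L]
Visit M; enqueue N, R, V → queue [O, T, I, L, N, R, V]
Visit O; enqueue D, E, S, W → queue [T, I, L, N, R, V, D, E, S, W]
Visit T; enqueue F → queue [I, L, N, R, V, D, E, S, W, F]
Visit I; enqueue H, J → queue [L, N, R, V, D, E, S, W, F, H, J]
Visit L → queue [N, R, V, D, E, S, W, F, H, J]
Visit N; enqueue G, U → queue [R, V, D, E, S, W, F, H, J, G, U]
Visit R → queue [V, D, E, S, W, F, H, J, G, U]
Visit V → queue [D, E, S, W, F, H, J, G, U]
Visit D; enqueue P → queue [E, S, W, F, H, J, G, U, P]
Visit E → queue [S, W, F, H, J, G, U, P]
Visit S → queue [W, F, H, J, G, U, P]
Visit W → queue [F, H, J, G, U, P]
Visit F → queue [H, J, G, U, P]
Visit H → queue [J, G, U, P]
Visit J → queue [G, U, P]
Visit G → queue [U, P]
Visit U → queue [P]
Visit P → queue []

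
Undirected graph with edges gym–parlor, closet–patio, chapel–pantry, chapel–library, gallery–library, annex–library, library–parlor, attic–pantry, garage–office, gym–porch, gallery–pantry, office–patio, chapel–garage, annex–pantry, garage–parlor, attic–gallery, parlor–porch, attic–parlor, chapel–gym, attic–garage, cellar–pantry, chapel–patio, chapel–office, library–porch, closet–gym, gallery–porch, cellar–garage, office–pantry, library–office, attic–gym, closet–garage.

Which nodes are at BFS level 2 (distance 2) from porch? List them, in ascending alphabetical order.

annex, attic, chapel, closet, garage, office, pantry

Level 0: porch
Level 1: gallery, gym, library, parlor
Level 2: annex, attic, chapel, closet, garage, office, pantry
Level 3: cellar, patio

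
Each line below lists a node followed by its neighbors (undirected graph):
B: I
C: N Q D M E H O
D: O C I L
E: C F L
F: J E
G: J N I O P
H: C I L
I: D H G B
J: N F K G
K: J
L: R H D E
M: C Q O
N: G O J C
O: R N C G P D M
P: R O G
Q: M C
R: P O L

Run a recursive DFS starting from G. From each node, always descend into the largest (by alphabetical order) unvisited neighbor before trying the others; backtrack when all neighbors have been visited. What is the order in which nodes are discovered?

G -> P -> R -> O -> N -> J -> K -> F -> E -> L -> H -> I -> D -> C -> Q -> M -> B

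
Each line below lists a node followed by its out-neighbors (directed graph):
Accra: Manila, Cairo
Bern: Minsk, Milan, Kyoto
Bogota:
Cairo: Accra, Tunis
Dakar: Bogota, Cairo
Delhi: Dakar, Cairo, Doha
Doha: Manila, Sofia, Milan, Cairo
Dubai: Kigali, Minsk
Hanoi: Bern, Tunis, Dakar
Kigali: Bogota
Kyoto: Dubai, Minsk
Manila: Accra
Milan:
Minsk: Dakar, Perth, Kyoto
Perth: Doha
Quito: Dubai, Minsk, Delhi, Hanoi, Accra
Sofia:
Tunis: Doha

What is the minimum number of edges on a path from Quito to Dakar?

2

Level 0: Quito
Level 1: Accra, Delhi, Dubai, Hanoi, Minsk
Level 2: Bern, Cairo, Dakar, Doha, Kigali, Kyoto, Manila, Perth, Tunis
Level 3: Bogota, Milan, Sofia
Dakar first appears at level 2.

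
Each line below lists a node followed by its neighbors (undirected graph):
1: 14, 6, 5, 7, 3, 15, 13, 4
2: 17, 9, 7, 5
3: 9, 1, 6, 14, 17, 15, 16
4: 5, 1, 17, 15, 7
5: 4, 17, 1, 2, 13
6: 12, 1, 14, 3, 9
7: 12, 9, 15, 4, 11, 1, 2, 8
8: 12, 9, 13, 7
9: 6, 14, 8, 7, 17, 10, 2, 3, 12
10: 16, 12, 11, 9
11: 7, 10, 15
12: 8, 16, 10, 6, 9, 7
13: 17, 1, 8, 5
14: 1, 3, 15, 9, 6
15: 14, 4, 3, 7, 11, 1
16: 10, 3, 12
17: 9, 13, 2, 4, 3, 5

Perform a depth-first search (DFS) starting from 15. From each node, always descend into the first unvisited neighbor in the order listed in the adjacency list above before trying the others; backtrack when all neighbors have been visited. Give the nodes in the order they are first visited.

15, 14, 1, 6, 12, 8, 9, 7, 4, 5, 17, 13, 2, 3, 16, 10, 11

Visit 15
15 → 14
14 → 1
1 → 6
6 → 12
12 → 8
8 → 9
9 → 7
7 → 4
4 → 5
5 → 17
17 → 13
17 → 2
17 → 3
3 → 16
16 → 10
10 → 11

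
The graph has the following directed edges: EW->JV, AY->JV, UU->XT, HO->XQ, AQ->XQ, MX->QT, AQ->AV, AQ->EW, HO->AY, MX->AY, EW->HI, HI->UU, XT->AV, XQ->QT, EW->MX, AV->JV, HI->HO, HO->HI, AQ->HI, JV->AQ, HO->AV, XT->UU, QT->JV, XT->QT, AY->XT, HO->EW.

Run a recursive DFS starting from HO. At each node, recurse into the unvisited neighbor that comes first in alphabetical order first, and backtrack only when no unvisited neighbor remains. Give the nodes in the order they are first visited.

HO → AV → JV → AQ → EW → HI → UU → XT → QT → MX → AY → XQ

Visit HO
HO → AV
AV → JV
JV → AQ
AQ → EW
EW → HI
HI → UU
UU → XT
XT → QT
EW → MX
MX → AY
AQ → XQ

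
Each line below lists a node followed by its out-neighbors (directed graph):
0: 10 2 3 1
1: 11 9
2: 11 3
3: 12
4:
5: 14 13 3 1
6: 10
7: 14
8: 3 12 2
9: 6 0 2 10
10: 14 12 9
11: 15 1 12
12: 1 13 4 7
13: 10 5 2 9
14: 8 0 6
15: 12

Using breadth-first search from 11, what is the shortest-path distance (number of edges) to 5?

Level 0: 11
Level 1: 1, 12, 15
Level 2: 4, 7, 9, 13
Level 3: 0, 2, 5, 6, 10, 14
Level 4: 3, 8
5 first appears at level 3.

3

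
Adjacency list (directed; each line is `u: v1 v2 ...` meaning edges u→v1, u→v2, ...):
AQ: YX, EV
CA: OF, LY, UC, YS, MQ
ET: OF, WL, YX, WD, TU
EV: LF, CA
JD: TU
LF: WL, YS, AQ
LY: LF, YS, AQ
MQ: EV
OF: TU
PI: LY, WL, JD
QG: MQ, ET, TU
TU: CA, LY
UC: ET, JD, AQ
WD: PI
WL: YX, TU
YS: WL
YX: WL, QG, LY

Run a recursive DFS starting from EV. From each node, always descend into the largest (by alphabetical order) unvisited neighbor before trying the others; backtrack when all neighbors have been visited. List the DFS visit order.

EV LF YS WL YX QG TU LY AQ CA UC JD ET WD PI OF MQ

Visit EV
EV → LF
LF → YS
YS → WL
WL → YX
YX → QG
QG → TU
TU → LY
LY → AQ
TU → CA
CA → UC
UC → JD
UC → ET
ET → WD
WD → PI
ET → OF
CA → MQ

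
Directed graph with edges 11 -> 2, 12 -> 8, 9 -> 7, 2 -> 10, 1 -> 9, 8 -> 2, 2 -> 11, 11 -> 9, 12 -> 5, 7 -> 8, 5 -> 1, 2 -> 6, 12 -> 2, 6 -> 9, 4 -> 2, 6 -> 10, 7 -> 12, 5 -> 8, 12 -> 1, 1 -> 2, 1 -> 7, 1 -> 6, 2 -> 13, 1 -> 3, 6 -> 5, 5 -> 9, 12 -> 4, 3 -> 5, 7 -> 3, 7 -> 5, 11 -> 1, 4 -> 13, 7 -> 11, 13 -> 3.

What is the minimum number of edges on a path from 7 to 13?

3

Level 0: 7
Level 1: 3, 5, 8, 11, 12
Level 2: 1, 2, 4, 9
Level 3: 6, 10, 13
13 first appears at level 3.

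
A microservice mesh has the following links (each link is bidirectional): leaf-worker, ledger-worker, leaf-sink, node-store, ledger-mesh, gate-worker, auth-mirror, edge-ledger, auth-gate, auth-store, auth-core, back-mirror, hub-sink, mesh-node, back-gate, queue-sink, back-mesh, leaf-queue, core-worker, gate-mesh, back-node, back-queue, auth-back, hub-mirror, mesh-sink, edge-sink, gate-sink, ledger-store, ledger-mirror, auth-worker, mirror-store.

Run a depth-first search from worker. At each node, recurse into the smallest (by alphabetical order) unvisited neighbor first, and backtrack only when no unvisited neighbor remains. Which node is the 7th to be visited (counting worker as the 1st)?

edge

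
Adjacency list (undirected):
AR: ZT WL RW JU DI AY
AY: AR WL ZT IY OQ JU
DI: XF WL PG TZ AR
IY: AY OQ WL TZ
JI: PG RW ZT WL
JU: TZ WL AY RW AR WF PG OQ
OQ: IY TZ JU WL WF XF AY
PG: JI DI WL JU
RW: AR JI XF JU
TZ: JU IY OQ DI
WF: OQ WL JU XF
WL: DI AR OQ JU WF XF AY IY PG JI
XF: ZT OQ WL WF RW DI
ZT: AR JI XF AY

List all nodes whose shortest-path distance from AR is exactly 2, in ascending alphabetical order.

IY, JI, OQ, PG, TZ, WF, XF

Level 0: AR
Level 1: AY, DI, JU, RW, WL, ZT
Level 2: IY, JI, OQ, PG, TZ, WF, XF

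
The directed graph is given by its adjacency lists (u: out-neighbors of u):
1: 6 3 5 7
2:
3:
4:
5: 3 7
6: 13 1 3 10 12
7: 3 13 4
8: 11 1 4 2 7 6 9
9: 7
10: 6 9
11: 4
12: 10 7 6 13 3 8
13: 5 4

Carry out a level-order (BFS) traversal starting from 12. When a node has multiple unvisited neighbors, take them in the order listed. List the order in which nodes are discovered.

12, 10, 7, 6, 13, 3, 8, 9, 4, 1, 5, 11, 2

Visit 12; enqueue 10, 7, 6, 13, 3, 8 → queue [10, 7, 6, 13, 3, 8]
Visit 10; enqueue 9 → queue [7, 6, 13, 3, 8, 9]
Visit 7; enqueue 4 → queue [6, 13, 3, 8, 9, 4]
Visit 6; enqueue 1 → queue [13, 3, 8, 9, 4, 1]
Visit 13; enqueue 5 → queue [3, 8, 9, 4, 1, 5]
Visit 3 → queue [8, 9, 4, 1, 5]
Visit 8; enqueue 11, 2 → queue [9, 4, 1, 5, 11, 2]
Visit 9 → queue [4, 1, 5, 11, 2]
Visit 4 → queue [1, 5, 11, 2]
Visit 1 → queue [5, 11, 2]
Visit 5 → queue [11, 2]
Visit 11 → queue [2]
Visit 2 → queue []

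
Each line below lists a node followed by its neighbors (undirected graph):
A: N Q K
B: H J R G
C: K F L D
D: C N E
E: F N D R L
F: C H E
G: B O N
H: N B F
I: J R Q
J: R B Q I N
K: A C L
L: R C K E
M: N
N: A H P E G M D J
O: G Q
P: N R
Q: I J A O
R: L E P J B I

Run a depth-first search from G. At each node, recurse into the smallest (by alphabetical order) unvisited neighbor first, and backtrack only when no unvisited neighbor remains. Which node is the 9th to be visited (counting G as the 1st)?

Visit G
G → B
B → H
H → F
F → C
C → D
D → E
E → L
L → K
K → A
A → N
N → J
J → I
I → Q
Q → O
I → R
R → P
N → M

Visit order: G, B, H, F, C, D, E, L, K, A, N, J, I, Q, O, R, P, M

K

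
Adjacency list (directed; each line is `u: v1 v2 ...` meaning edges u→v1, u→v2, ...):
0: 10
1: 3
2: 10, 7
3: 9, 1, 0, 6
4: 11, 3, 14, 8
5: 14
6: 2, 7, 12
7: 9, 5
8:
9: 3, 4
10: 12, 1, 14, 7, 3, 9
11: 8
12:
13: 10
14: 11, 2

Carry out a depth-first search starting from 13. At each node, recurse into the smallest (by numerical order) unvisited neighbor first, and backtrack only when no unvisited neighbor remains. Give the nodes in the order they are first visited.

13 -> 10 -> 1 -> 3 -> 0 -> 6 -> 2 -> 7 -> 5 -> 14 -> 11 -> 8 -> 9 -> 4 -> 12

Visit 13
13 → 10
10 → 1
1 → 3
3 → 0
3 → 6
6 → 2
2 → 7
7 → 5
5 → 14
14 → 11
11 → 8
7 → 9
9 → 4
6 → 12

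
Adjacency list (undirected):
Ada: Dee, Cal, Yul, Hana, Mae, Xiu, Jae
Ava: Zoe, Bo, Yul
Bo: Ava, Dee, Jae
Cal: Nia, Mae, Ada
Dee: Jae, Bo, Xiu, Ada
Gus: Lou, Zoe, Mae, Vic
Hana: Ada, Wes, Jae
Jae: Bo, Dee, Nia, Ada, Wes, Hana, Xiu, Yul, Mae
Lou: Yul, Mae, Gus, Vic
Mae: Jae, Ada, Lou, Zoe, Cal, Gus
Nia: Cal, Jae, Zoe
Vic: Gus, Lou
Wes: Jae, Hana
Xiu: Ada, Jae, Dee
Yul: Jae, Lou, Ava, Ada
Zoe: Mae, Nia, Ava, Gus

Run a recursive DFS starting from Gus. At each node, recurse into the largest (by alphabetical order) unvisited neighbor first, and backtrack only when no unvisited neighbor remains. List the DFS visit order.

Gus Zoe Nia Jae Yul Lou Vic Mae Cal Ada Xiu Dee Bo Ava Hana Wes

Visit Gus
Gus → Zoe
Zoe → Nia
Nia → Jae
Jae → Yul
Yul → Lou
Lou → Vic
Lou → Mae
Mae → Cal
Cal → Ada
Ada → Xiu
Xiu → Dee
Dee → Bo
Bo → Ava
Ada → Hana
Hana → Wes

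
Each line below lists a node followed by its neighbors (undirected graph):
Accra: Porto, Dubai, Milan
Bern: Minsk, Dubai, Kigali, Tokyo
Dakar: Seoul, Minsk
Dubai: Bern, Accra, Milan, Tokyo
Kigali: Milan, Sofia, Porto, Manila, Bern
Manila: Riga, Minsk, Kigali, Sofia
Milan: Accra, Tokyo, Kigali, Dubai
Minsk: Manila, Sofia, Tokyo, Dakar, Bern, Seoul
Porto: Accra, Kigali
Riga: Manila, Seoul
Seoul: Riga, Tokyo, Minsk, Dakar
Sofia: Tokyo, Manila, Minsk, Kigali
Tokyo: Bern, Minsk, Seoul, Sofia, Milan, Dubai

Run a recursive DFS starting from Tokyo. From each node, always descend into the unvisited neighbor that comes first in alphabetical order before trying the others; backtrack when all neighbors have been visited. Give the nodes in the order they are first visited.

Visit Tokyo
Tokyo → Bern
Bern → Dubai
Dubai → Accra
Accra → Milan
Milan → Kigali
Kigali → Manila
Manila → Minsk
Minsk → Dakar
Dakar → Seoul
Seoul → Riga
Minsk → Sofia
Kigali → Porto

Tokyo Bern Dubai Accra Milan Kigali Manila Minsk Dakar Seoul Riga Sofia Porto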